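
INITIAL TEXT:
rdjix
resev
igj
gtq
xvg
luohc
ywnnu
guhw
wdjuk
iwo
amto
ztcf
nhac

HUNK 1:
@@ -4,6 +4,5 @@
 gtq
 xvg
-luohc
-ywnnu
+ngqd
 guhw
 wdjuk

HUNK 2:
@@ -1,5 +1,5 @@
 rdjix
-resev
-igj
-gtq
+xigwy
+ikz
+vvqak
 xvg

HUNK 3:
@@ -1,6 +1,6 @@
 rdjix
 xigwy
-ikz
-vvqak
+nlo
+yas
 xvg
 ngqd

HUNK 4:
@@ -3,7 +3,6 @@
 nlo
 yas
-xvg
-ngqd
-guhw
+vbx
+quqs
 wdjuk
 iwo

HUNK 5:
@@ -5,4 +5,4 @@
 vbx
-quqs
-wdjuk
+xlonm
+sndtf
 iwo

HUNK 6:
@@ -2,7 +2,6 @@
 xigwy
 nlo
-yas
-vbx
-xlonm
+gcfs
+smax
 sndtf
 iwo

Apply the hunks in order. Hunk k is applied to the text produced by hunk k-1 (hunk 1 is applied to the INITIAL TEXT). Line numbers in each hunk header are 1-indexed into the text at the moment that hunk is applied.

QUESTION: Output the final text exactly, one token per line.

Hunk 1: at line 4 remove [luohc,ywnnu] add [ngqd] -> 12 lines: rdjix resev igj gtq xvg ngqd guhw wdjuk iwo amto ztcf nhac
Hunk 2: at line 1 remove [resev,igj,gtq] add [xigwy,ikz,vvqak] -> 12 lines: rdjix xigwy ikz vvqak xvg ngqd guhw wdjuk iwo amto ztcf nhac
Hunk 3: at line 1 remove [ikz,vvqak] add [nlo,yas] -> 12 lines: rdjix xigwy nlo yas xvg ngqd guhw wdjuk iwo amto ztcf nhac
Hunk 4: at line 3 remove [xvg,ngqd,guhw] add [vbx,quqs] -> 11 lines: rdjix xigwy nlo yas vbx quqs wdjuk iwo amto ztcf nhac
Hunk 5: at line 5 remove [quqs,wdjuk] add [xlonm,sndtf] -> 11 lines: rdjix xigwy nlo yas vbx xlonm sndtf iwo amto ztcf nhac
Hunk 6: at line 2 remove [yas,vbx,xlonm] add [gcfs,smax] -> 10 lines: rdjix xigwy nlo gcfs smax sndtf iwo amto ztcf nhac

Answer: rdjix
xigwy
nlo
gcfs
smax
sndtf
iwo
amto
ztcf
nhac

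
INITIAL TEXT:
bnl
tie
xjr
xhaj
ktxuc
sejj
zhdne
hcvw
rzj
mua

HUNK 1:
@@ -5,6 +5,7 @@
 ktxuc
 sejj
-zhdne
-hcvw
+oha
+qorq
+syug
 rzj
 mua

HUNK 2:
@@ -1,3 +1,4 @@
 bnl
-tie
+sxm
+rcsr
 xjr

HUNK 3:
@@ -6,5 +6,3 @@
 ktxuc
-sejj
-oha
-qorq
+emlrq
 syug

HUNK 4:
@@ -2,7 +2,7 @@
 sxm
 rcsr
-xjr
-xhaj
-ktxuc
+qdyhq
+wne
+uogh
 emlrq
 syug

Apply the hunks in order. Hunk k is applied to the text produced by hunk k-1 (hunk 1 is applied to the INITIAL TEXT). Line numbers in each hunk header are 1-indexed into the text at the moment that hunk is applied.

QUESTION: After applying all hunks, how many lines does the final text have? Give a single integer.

Hunk 1: at line 5 remove [zhdne,hcvw] add [oha,qorq,syug] -> 11 lines: bnl tie xjr xhaj ktxuc sejj oha qorq syug rzj mua
Hunk 2: at line 1 remove [tie] add [sxm,rcsr] -> 12 lines: bnl sxm rcsr xjr xhaj ktxuc sejj oha qorq syug rzj mua
Hunk 3: at line 6 remove [sejj,oha,qorq] add [emlrq] -> 10 lines: bnl sxm rcsr xjr xhaj ktxuc emlrq syug rzj mua
Hunk 4: at line 2 remove [xjr,xhaj,ktxuc] add [qdyhq,wne,uogh] -> 10 lines: bnl sxm rcsr qdyhq wne uogh emlrq syug rzj mua
Final line count: 10

Answer: 10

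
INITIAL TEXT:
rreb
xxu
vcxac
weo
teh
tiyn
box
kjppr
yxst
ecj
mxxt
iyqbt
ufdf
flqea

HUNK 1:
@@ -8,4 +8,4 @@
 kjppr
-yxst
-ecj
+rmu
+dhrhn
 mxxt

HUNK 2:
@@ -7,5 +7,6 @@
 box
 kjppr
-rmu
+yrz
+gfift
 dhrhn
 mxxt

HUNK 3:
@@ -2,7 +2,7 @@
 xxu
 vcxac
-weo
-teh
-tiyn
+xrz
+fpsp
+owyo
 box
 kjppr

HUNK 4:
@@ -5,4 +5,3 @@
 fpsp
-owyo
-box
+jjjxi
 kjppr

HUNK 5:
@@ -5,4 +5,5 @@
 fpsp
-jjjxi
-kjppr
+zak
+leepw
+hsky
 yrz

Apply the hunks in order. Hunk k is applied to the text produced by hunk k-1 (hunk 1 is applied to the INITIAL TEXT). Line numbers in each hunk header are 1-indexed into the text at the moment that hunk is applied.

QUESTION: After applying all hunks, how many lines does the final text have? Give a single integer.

Answer: 15

Derivation:
Hunk 1: at line 8 remove [yxst,ecj] add [rmu,dhrhn] -> 14 lines: rreb xxu vcxac weo teh tiyn box kjppr rmu dhrhn mxxt iyqbt ufdf flqea
Hunk 2: at line 7 remove [rmu] add [yrz,gfift] -> 15 lines: rreb xxu vcxac weo teh tiyn box kjppr yrz gfift dhrhn mxxt iyqbt ufdf flqea
Hunk 3: at line 2 remove [weo,teh,tiyn] add [xrz,fpsp,owyo] -> 15 lines: rreb xxu vcxac xrz fpsp owyo box kjppr yrz gfift dhrhn mxxt iyqbt ufdf flqea
Hunk 4: at line 5 remove [owyo,box] add [jjjxi] -> 14 lines: rreb xxu vcxac xrz fpsp jjjxi kjppr yrz gfift dhrhn mxxt iyqbt ufdf flqea
Hunk 5: at line 5 remove [jjjxi,kjppr] add [zak,leepw,hsky] -> 15 lines: rreb xxu vcxac xrz fpsp zak leepw hsky yrz gfift dhrhn mxxt iyqbt ufdf flqea
Final line count: 15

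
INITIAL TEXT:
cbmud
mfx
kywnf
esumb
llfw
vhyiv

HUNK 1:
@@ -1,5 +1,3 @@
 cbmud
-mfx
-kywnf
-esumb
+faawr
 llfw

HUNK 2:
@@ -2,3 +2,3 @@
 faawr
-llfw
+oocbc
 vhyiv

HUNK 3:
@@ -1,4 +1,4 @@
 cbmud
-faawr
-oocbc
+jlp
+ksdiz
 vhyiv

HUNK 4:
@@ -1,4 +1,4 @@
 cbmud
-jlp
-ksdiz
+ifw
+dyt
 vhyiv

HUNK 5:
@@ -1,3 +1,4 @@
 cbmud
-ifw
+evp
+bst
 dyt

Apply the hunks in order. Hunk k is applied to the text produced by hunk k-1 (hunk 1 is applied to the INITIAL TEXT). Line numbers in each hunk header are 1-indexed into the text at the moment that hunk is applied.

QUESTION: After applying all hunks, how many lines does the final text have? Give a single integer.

Answer: 5

Derivation:
Hunk 1: at line 1 remove [mfx,kywnf,esumb] add [faawr] -> 4 lines: cbmud faawr llfw vhyiv
Hunk 2: at line 2 remove [llfw] add [oocbc] -> 4 lines: cbmud faawr oocbc vhyiv
Hunk 3: at line 1 remove [faawr,oocbc] add [jlp,ksdiz] -> 4 lines: cbmud jlp ksdiz vhyiv
Hunk 4: at line 1 remove [jlp,ksdiz] add [ifw,dyt] -> 4 lines: cbmud ifw dyt vhyiv
Hunk 5: at line 1 remove [ifw] add [evp,bst] -> 5 lines: cbmud evp bst dyt vhyiv
Final line count: 5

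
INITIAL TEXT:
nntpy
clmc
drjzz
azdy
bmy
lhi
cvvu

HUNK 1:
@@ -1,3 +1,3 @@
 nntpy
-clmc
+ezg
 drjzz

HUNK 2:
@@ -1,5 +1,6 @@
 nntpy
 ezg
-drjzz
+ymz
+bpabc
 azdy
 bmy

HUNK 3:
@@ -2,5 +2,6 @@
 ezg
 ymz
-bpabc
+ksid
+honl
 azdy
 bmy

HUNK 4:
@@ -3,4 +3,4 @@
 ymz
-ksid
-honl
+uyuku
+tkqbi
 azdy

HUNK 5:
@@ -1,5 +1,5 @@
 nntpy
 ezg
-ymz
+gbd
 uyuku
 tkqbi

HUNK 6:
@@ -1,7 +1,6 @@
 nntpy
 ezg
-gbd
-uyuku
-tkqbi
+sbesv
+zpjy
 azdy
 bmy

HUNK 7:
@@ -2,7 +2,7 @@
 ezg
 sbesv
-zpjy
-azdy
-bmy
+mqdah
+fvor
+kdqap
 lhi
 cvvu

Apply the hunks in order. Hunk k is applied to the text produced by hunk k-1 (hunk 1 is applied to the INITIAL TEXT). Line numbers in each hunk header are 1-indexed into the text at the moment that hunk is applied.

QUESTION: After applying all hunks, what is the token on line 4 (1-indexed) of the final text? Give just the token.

Answer: mqdah

Derivation:
Hunk 1: at line 1 remove [clmc] add [ezg] -> 7 lines: nntpy ezg drjzz azdy bmy lhi cvvu
Hunk 2: at line 1 remove [drjzz] add [ymz,bpabc] -> 8 lines: nntpy ezg ymz bpabc azdy bmy lhi cvvu
Hunk 3: at line 2 remove [bpabc] add [ksid,honl] -> 9 lines: nntpy ezg ymz ksid honl azdy bmy lhi cvvu
Hunk 4: at line 3 remove [ksid,honl] add [uyuku,tkqbi] -> 9 lines: nntpy ezg ymz uyuku tkqbi azdy bmy lhi cvvu
Hunk 5: at line 1 remove [ymz] add [gbd] -> 9 lines: nntpy ezg gbd uyuku tkqbi azdy bmy lhi cvvu
Hunk 6: at line 1 remove [gbd,uyuku,tkqbi] add [sbesv,zpjy] -> 8 lines: nntpy ezg sbesv zpjy azdy bmy lhi cvvu
Hunk 7: at line 2 remove [zpjy,azdy,bmy] add [mqdah,fvor,kdqap] -> 8 lines: nntpy ezg sbesv mqdah fvor kdqap lhi cvvu
Final line 4: mqdah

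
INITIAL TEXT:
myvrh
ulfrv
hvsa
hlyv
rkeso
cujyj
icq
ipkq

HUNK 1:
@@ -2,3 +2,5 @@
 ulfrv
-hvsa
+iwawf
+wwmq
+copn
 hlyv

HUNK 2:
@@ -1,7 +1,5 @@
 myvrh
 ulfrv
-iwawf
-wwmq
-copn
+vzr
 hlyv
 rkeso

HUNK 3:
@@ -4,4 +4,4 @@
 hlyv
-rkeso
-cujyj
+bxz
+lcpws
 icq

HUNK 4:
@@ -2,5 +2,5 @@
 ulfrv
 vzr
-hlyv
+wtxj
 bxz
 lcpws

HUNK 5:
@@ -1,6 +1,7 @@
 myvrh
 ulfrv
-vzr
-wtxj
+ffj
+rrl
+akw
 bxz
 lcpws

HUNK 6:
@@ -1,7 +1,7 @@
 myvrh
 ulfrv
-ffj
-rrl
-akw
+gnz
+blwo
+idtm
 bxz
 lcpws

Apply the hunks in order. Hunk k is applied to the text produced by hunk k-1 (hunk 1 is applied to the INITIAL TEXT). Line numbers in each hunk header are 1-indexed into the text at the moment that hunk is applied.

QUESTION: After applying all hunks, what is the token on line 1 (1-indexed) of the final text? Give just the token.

Answer: myvrh

Derivation:
Hunk 1: at line 2 remove [hvsa] add [iwawf,wwmq,copn] -> 10 lines: myvrh ulfrv iwawf wwmq copn hlyv rkeso cujyj icq ipkq
Hunk 2: at line 1 remove [iwawf,wwmq,copn] add [vzr] -> 8 lines: myvrh ulfrv vzr hlyv rkeso cujyj icq ipkq
Hunk 3: at line 4 remove [rkeso,cujyj] add [bxz,lcpws] -> 8 lines: myvrh ulfrv vzr hlyv bxz lcpws icq ipkq
Hunk 4: at line 2 remove [hlyv] add [wtxj] -> 8 lines: myvrh ulfrv vzr wtxj bxz lcpws icq ipkq
Hunk 5: at line 1 remove [vzr,wtxj] add [ffj,rrl,akw] -> 9 lines: myvrh ulfrv ffj rrl akw bxz lcpws icq ipkq
Hunk 6: at line 1 remove [ffj,rrl,akw] add [gnz,blwo,idtm] -> 9 lines: myvrh ulfrv gnz blwo idtm bxz lcpws icq ipkq
Final line 1: myvrh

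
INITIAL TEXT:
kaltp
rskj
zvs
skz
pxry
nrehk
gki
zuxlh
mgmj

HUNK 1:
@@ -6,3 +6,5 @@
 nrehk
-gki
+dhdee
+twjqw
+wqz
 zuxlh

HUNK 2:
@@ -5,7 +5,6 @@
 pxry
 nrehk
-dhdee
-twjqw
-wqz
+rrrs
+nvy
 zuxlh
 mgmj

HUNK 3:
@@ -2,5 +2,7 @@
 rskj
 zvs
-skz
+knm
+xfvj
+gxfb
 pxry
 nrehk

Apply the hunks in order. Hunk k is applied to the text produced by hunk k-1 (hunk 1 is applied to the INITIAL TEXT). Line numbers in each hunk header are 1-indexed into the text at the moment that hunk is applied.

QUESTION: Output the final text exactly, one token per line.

Answer: kaltp
rskj
zvs
knm
xfvj
gxfb
pxry
nrehk
rrrs
nvy
zuxlh
mgmj

Derivation:
Hunk 1: at line 6 remove [gki] add [dhdee,twjqw,wqz] -> 11 lines: kaltp rskj zvs skz pxry nrehk dhdee twjqw wqz zuxlh mgmj
Hunk 2: at line 5 remove [dhdee,twjqw,wqz] add [rrrs,nvy] -> 10 lines: kaltp rskj zvs skz pxry nrehk rrrs nvy zuxlh mgmj
Hunk 3: at line 2 remove [skz] add [knm,xfvj,gxfb] -> 12 lines: kaltp rskj zvs knm xfvj gxfb pxry nrehk rrrs nvy zuxlh mgmj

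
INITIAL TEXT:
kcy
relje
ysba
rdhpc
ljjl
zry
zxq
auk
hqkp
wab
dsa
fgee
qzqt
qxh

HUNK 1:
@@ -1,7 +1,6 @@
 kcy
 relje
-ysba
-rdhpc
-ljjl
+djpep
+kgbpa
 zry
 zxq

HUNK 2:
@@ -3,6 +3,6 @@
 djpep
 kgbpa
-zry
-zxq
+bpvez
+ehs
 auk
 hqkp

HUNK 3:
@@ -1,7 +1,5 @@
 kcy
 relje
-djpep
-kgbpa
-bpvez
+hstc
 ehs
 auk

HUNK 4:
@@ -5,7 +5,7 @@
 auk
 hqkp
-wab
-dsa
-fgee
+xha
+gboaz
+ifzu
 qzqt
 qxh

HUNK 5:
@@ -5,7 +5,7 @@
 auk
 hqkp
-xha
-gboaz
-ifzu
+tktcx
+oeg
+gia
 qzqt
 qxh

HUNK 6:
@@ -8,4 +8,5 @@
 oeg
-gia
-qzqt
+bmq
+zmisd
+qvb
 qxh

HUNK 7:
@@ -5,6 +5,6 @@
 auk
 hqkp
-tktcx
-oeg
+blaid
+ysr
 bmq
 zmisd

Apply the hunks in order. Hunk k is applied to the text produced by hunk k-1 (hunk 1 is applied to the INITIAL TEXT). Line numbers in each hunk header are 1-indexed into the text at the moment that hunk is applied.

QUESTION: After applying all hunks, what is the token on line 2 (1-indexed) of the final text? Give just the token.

Hunk 1: at line 1 remove [ysba,rdhpc,ljjl] add [djpep,kgbpa] -> 13 lines: kcy relje djpep kgbpa zry zxq auk hqkp wab dsa fgee qzqt qxh
Hunk 2: at line 3 remove [zry,zxq] add [bpvez,ehs] -> 13 lines: kcy relje djpep kgbpa bpvez ehs auk hqkp wab dsa fgee qzqt qxh
Hunk 3: at line 1 remove [djpep,kgbpa,bpvez] add [hstc] -> 11 lines: kcy relje hstc ehs auk hqkp wab dsa fgee qzqt qxh
Hunk 4: at line 5 remove [wab,dsa,fgee] add [xha,gboaz,ifzu] -> 11 lines: kcy relje hstc ehs auk hqkp xha gboaz ifzu qzqt qxh
Hunk 5: at line 5 remove [xha,gboaz,ifzu] add [tktcx,oeg,gia] -> 11 lines: kcy relje hstc ehs auk hqkp tktcx oeg gia qzqt qxh
Hunk 6: at line 8 remove [gia,qzqt] add [bmq,zmisd,qvb] -> 12 lines: kcy relje hstc ehs auk hqkp tktcx oeg bmq zmisd qvb qxh
Hunk 7: at line 5 remove [tktcx,oeg] add [blaid,ysr] -> 12 lines: kcy relje hstc ehs auk hqkp blaid ysr bmq zmisd qvb qxh
Final line 2: relje

Answer: relje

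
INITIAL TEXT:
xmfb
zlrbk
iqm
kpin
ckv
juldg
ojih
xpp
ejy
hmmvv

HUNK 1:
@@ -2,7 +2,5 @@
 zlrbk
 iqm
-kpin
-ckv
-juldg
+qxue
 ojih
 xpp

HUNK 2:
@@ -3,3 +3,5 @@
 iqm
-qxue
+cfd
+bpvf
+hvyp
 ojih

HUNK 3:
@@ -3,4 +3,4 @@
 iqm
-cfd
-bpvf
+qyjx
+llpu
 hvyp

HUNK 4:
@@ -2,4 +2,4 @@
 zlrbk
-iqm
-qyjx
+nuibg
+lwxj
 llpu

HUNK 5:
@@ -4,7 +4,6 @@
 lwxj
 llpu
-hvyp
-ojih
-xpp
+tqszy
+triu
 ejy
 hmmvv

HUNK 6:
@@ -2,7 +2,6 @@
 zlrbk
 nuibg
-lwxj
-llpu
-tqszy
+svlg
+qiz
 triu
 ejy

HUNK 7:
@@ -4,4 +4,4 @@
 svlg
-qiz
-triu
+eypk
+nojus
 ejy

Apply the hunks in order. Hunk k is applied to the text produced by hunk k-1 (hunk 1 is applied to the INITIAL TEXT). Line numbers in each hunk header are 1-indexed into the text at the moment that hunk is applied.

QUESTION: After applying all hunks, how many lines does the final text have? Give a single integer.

Answer: 8

Derivation:
Hunk 1: at line 2 remove [kpin,ckv,juldg] add [qxue] -> 8 lines: xmfb zlrbk iqm qxue ojih xpp ejy hmmvv
Hunk 2: at line 3 remove [qxue] add [cfd,bpvf,hvyp] -> 10 lines: xmfb zlrbk iqm cfd bpvf hvyp ojih xpp ejy hmmvv
Hunk 3: at line 3 remove [cfd,bpvf] add [qyjx,llpu] -> 10 lines: xmfb zlrbk iqm qyjx llpu hvyp ojih xpp ejy hmmvv
Hunk 4: at line 2 remove [iqm,qyjx] add [nuibg,lwxj] -> 10 lines: xmfb zlrbk nuibg lwxj llpu hvyp ojih xpp ejy hmmvv
Hunk 5: at line 4 remove [hvyp,ojih,xpp] add [tqszy,triu] -> 9 lines: xmfb zlrbk nuibg lwxj llpu tqszy triu ejy hmmvv
Hunk 6: at line 2 remove [lwxj,llpu,tqszy] add [svlg,qiz] -> 8 lines: xmfb zlrbk nuibg svlg qiz triu ejy hmmvv
Hunk 7: at line 4 remove [qiz,triu] add [eypk,nojus] -> 8 lines: xmfb zlrbk nuibg svlg eypk nojus ejy hmmvv
Final line count: 8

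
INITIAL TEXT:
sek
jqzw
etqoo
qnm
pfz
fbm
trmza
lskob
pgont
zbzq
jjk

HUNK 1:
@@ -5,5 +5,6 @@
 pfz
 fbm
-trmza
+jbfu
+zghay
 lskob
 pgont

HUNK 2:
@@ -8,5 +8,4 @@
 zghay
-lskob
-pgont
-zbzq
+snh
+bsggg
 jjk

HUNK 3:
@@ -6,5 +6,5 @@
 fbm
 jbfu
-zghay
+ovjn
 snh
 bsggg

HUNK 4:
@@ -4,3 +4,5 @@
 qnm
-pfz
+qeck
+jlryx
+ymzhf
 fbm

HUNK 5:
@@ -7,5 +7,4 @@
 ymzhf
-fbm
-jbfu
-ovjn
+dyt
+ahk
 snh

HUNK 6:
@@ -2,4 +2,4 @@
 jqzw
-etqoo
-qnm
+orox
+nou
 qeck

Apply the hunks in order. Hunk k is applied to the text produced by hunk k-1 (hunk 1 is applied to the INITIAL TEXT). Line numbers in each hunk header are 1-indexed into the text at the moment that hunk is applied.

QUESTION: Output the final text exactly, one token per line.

Answer: sek
jqzw
orox
nou
qeck
jlryx
ymzhf
dyt
ahk
snh
bsggg
jjk

Derivation:
Hunk 1: at line 5 remove [trmza] add [jbfu,zghay] -> 12 lines: sek jqzw etqoo qnm pfz fbm jbfu zghay lskob pgont zbzq jjk
Hunk 2: at line 8 remove [lskob,pgont,zbzq] add [snh,bsggg] -> 11 lines: sek jqzw etqoo qnm pfz fbm jbfu zghay snh bsggg jjk
Hunk 3: at line 6 remove [zghay] add [ovjn] -> 11 lines: sek jqzw etqoo qnm pfz fbm jbfu ovjn snh bsggg jjk
Hunk 4: at line 4 remove [pfz] add [qeck,jlryx,ymzhf] -> 13 lines: sek jqzw etqoo qnm qeck jlryx ymzhf fbm jbfu ovjn snh bsggg jjk
Hunk 5: at line 7 remove [fbm,jbfu,ovjn] add [dyt,ahk] -> 12 lines: sek jqzw etqoo qnm qeck jlryx ymzhf dyt ahk snh bsggg jjk
Hunk 6: at line 2 remove [etqoo,qnm] add [orox,nou] -> 12 lines: sek jqzw orox nou qeck jlryx ymzhf dyt ahk snh bsggg jjk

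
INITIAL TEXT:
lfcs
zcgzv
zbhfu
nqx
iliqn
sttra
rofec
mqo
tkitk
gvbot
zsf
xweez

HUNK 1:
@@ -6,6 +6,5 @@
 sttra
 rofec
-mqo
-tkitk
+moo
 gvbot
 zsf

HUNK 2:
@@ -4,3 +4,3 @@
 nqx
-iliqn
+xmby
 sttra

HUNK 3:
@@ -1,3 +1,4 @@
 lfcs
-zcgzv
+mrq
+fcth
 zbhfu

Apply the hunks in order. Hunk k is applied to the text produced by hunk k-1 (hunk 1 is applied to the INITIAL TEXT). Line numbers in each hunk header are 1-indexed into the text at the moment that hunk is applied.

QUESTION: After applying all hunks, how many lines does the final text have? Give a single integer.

Answer: 12

Derivation:
Hunk 1: at line 6 remove [mqo,tkitk] add [moo] -> 11 lines: lfcs zcgzv zbhfu nqx iliqn sttra rofec moo gvbot zsf xweez
Hunk 2: at line 4 remove [iliqn] add [xmby] -> 11 lines: lfcs zcgzv zbhfu nqx xmby sttra rofec moo gvbot zsf xweez
Hunk 3: at line 1 remove [zcgzv] add [mrq,fcth] -> 12 lines: lfcs mrq fcth zbhfu nqx xmby sttra rofec moo gvbot zsf xweez
Final line count: 12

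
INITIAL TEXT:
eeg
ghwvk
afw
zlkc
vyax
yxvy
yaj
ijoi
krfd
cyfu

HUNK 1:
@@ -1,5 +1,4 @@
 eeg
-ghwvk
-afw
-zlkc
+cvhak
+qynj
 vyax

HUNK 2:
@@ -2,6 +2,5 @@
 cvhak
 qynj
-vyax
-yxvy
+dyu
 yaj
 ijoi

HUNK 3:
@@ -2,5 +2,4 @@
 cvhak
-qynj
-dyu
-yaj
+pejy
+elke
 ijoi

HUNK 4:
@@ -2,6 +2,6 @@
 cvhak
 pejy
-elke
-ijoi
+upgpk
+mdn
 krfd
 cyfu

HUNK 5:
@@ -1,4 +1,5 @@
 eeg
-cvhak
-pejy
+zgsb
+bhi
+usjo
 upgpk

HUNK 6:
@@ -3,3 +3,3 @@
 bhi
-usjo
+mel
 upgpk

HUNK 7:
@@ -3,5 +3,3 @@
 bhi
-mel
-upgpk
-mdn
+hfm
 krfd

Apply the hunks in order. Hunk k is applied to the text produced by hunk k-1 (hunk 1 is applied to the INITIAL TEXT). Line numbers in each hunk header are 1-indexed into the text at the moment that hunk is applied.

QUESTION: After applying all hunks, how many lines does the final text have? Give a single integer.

Hunk 1: at line 1 remove [ghwvk,afw,zlkc] add [cvhak,qynj] -> 9 lines: eeg cvhak qynj vyax yxvy yaj ijoi krfd cyfu
Hunk 2: at line 2 remove [vyax,yxvy] add [dyu] -> 8 lines: eeg cvhak qynj dyu yaj ijoi krfd cyfu
Hunk 3: at line 2 remove [qynj,dyu,yaj] add [pejy,elke] -> 7 lines: eeg cvhak pejy elke ijoi krfd cyfu
Hunk 4: at line 2 remove [elke,ijoi] add [upgpk,mdn] -> 7 lines: eeg cvhak pejy upgpk mdn krfd cyfu
Hunk 5: at line 1 remove [cvhak,pejy] add [zgsb,bhi,usjo] -> 8 lines: eeg zgsb bhi usjo upgpk mdn krfd cyfu
Hunk 6: at line 3 remove [usjo] add [mel] -> 8 lines: eeg zgsb bhi mel upgpk mdn krfd cyfu
Hunk 7: at line 3 remove [mel,upgpk,mdn] add [hfm] -> 6 lines: eeg zgsb bhi hfm krfd cyfu
Final line count: 6

Answer: 6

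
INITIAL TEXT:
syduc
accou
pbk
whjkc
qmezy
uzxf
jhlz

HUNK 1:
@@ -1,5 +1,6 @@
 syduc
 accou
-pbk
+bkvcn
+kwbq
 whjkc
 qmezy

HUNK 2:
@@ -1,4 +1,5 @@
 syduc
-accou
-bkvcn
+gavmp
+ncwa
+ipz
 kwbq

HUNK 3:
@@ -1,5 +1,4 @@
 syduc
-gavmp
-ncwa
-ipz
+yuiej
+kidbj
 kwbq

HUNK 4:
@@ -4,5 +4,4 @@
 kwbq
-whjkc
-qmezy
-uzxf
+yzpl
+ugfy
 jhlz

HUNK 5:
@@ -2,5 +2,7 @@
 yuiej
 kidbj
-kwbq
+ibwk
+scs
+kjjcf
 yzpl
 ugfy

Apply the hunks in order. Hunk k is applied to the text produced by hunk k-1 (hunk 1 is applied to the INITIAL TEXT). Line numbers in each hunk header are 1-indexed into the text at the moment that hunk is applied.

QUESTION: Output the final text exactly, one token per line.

Answer: syduc
yuiej
kidbj
ibwk
scs
kjjcf
yzpl
ugfy
jhlz

Derivation:
Hunk 1: at line 1 remove [pbk] add [bkvcn,kwbq] -> 8 lines: syduc accou bkvcn kwbq whjkc qmezy uzxf jhlz
Hunk 2: at line 1 remove [accou,bkvcn] add [gavmp,ncwa,ipz] -> 9 lines: syduc gavmp ncwa ipz kwbq whjkc qmezy uzxf jhlz
Hunk 3: at line 1 remove [gavmp,ncwa,ipz] add [yuiej,kidbj] -> 8 lines: syduc yuiej kidbj kwbq whjkc qmezy uzxf jhlz
Hunk 4: at line 4 remove [whjkc,qmezy,uzxf] add [yzpl,ugfy] -> 7 lines: syduc yuiej kidbj kwbq yzpl ugfy jhlz
Hunk 5: at line 2 remove [kwbq] add [ibwk,scs,kjjcf] -> 9 lines: syduc yuiej kidbj ibwk scs kjjcf yzpl ugfy jhlz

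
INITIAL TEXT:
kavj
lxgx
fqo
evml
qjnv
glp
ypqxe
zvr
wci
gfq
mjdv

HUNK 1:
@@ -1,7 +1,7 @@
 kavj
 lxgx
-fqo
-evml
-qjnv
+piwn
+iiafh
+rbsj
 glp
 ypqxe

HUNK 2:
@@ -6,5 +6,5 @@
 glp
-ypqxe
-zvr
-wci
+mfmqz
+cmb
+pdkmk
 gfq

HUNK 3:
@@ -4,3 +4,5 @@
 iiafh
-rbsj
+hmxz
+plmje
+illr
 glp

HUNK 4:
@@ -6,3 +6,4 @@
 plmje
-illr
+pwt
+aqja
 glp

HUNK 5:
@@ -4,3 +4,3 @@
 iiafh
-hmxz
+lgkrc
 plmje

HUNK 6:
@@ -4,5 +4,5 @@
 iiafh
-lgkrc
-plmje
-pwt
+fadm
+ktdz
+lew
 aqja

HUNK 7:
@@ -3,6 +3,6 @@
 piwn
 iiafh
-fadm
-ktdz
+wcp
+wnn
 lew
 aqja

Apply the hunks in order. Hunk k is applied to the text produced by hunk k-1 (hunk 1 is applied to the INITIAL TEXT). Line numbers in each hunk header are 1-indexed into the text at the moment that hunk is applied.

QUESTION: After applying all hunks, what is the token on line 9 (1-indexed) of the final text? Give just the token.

Hunk 1: at line 1 remove [fqo,evml,qjnv] add [piwn,iiafh,rbsj] -> 11 lines: kavj lxgx piwn iiafh rbsj glp ypqxe zvr wci gfq mjdv
Hunk 2: at line 6 remove [ypqxe,zvr,wci] add [mfmqz,cmb,pdkmk] -> 11 lines: kavj lxgx piwn iiafh rbsj glp mfmqz cmb pdkmk gfq mjdv
Hunk 3: at line 4 remove [rbsj] add [hmxz,plmje,illr] -> 13 lines: kavj lxgx piwn iiafh hmxz plmje illr glp mfmqz cmb pdkmk gfq mjdv
Hunk 4: at line 6 remove [illr] add [pwt,aqja] -> 14 lines: kavj lxgx piwn iiafh hmxz plmje pwt aqja glp mfmqz cmb pdkmk gfq mjdv
Hunk 5: at line 4 remove [hmxz] add [lgkrc] -> 14 lines: kavj lxgx piwn iiafh lgkrc plmje pwt aqja glp mfmqz cmb pdkmk gfq mjdv
Hunk 6: at line 4 remove [lgkrc,plmje,pwt] add [fadm,ktdz,lew] -> 14 lines: kavj lxgx piwn iiafh fadm ktdz lew aqja glp mfmqz cmb pdkmk gfq mjdv
Hunk 7: at line 3 remove [fadm,ktdz] add [wcp,wnn] -> 14 lines: kavj lxgx piwn iiafh wcp wnn lew aqja glp mfmqz cmb pdkmk gfq mjdv
Final line 9: glp

Answer: glp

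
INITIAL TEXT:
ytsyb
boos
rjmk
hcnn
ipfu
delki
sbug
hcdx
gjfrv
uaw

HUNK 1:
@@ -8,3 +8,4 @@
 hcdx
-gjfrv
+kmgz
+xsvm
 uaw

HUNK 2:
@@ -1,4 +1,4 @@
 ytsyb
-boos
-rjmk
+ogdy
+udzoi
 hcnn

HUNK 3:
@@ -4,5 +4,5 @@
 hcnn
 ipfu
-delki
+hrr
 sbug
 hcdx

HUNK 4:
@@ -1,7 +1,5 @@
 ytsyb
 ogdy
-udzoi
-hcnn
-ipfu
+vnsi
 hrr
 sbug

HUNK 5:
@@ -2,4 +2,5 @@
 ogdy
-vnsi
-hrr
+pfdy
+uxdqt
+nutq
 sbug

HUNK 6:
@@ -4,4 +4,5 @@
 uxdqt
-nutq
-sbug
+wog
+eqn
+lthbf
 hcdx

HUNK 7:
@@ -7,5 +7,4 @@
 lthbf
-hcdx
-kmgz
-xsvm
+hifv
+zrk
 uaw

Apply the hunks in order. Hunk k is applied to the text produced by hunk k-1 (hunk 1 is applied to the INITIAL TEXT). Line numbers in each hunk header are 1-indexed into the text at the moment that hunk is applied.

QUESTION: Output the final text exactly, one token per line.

Answer: ytsyb
ogdy
pfdy
uxdqt
wog
eqn
lthbf
hifv
zrk
uaw

Derivation:
Hunk 1: at line 8 remove [gjfrv] add [kmgz,xsvm] -> 11 lines: ytsyb boos rjmk hcnn ipfu delki sbug hcdx kmgz xsvm uaw
Hunk 2: at line 1 remove [boos,rjmk] add [ogdy,udzoi] -> 11 lines: ytsyb ogdy udzoi hcnn ipfu delki sbug hcdx kmgz xsvm uaw
Hunk 3: at line 4 remove [delki] add [hrr] -> 11 lines: ytsyb ogdy udzoi hcnn ipfu hrr sbug hcdx kmgz xsvm uaw
Hunk 4: at line 1 remove [udzoi,hcnn,ipfu] add [vnsi] -> 9 lines: ytsyb ogdy vnsi hrr sbug hcdx kmgz xsvm uaw
Hunk 5: at line 2 remove [vnsi,hrr] add [pfdy,uxdqt,nutq] -> 10 lines: ytsyb ogdy pfdy uxdqt nutq sbug hcdx kmgz xsvm uaw
Hunk 6: at line 4 remove [nutq,sbug] add [wog,eqn,lthbf] -> 11 lines: ytsyb ogdy pfdy uxdqt wog eqn lthbf hcdx kmgz xsvm uaw
Hunk 7: at line 7 remove [hcdx,kmgz,xsvm] add [hifv,zrk] -> 10 lines: ytsyb ogdy pfdy uxdqt wog eqn lthbf hifv zrk uaw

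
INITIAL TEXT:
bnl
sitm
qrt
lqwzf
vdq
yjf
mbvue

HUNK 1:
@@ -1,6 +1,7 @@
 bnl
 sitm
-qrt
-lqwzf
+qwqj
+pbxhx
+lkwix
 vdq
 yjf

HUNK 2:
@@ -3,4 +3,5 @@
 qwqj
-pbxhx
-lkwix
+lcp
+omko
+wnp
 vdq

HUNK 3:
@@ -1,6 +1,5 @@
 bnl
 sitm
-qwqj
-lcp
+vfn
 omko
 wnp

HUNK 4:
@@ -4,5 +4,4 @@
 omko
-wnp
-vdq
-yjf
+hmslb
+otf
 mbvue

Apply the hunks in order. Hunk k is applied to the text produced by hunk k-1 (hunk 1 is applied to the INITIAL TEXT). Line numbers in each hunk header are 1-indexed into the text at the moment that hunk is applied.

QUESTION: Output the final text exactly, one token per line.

Answer: bnl
sitm
vfn
omko
hmslb
otf
mbvue

Derivation:
Hunk 1: at line 1 remove [qrt,lqwzf] add [qwqj,pbxhx,lkwix] -> 8 lines: bnl sitm qwqj pbxhx lkwix vdq yjf mbvue
Hunk 2: at line 3 remove [pbxhx,lkwix] add [lcp,omko,wnp] -> 9 lines: bnl sitm qwqj lcp omko wnp vdq yjf mbvue
Hunk 3: at line 1 remove [qwqj,lcp] add [vfn] -> 8 lines: bnl sitm vfn omko wnp vdq yjf mbvue
Hunk 4: at line 4 remove [wnp,vdq,yjf] add [hmslb,otf] -> 7 lines: bnl sitm vfn omko hmslb otf mbvue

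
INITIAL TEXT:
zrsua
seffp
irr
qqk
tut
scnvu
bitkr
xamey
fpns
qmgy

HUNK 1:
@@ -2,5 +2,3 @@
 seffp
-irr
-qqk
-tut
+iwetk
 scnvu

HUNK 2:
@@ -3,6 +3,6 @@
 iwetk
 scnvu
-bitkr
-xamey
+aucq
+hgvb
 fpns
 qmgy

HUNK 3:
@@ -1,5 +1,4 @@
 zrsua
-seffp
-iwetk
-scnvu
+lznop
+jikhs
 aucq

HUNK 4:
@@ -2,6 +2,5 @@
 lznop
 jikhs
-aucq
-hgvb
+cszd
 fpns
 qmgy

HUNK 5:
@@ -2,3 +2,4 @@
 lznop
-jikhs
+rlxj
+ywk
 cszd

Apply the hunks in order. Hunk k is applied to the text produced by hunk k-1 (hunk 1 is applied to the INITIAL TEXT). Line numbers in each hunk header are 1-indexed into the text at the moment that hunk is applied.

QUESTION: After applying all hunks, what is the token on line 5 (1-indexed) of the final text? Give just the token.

Hunk 1: at line 2 remove [irr,qqk,tut] add [iwetk] -> 8 lines: zrsua seffp iwetk scnvu bitkr xamey fpns qmgy
Hunk 2: at line 3 remove [bitkr,xamey] add [aucq,hgvb] -> 8 lines: zrsua seffp iwetk scnvu aucq hgvb fpns qmgy
Hunk 3: at line 1 remove [seffp,iwetk,scnvu] add [lznop,jikhs] -> 7 lines: zrsua lznop jikhs aucq hgvb fpns qmgy
Hunk 4: at line 2 remove [aucq,hgvb] add [cszd] -> 6 lines: zrsua lznop jikhs cszd fpns qmgy
Hunk 5: at line 2 remove [jikhs] add [rlxj,ywk] -> 7 lines: zrsua lznop rlxj ywk cszd fpns qmgy
Final line 5: cszd

Answer: cszd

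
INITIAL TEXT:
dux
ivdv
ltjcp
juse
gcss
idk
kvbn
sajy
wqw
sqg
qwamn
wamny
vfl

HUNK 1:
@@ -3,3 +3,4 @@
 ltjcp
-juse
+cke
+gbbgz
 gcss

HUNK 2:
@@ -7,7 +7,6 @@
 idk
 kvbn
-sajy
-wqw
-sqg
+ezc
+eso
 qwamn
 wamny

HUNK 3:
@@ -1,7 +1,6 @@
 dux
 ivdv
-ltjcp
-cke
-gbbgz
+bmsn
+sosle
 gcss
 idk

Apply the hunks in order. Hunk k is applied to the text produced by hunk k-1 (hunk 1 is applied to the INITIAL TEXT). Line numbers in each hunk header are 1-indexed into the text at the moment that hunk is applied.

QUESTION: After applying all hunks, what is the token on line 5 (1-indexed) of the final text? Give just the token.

Answer: gcss

Derivation:
Hunk 1: at line 3 remove [juse] add [cke,gbbgz] -> 14 lines: dux ivdv ltjcp cke gbbgz gcss idk kvbn sajy wqw sqg qwamn wamny vfl
Hunk 2: at line 7 remove [sajy,wqw,sqg] add [ezc,eso] -> 13 lines: dux ivdv ltjcp cke gbbgz gcss idk kvbn ezc eso qwamn wamny vfl
Hunk 3: at line 1 remove [ltjcp,cke,gbbgz] add [bmsn,sosle] -> 12 lines: dux ivdv bmsn sosle gcss idk kvbn ezc eso qwamn wamny vfl
Final line 5: gcss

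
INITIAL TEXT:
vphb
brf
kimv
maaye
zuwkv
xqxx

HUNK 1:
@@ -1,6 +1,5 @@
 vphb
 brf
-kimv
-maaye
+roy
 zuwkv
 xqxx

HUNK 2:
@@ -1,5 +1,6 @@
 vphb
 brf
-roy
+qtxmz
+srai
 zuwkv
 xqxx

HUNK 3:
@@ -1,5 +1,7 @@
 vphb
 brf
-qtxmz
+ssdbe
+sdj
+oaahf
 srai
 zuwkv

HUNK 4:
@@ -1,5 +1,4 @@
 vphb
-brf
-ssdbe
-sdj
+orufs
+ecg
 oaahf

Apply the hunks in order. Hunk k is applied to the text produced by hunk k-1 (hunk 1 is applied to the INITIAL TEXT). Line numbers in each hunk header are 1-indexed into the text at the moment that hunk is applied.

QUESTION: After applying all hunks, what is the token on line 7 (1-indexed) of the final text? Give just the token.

Answer: xqxx

Derivation:
Hunk 1: at line 1 remove [kimv,maaye] add [roy] -> 5 lines: vphb brf roy zuwkv xqxx
Hunk 2: at line 1 remove [roy] add [qtxmz,srai] -> 6 lines: vphb brf qtxmz srai zuwkv xqxx
Hunk 3: at line 1 remove [qtxmz] add [ssdbe,sdj,oaahf] -> 8 lines: vphb brf ssdbe sdj oaahf srai zuwkv xqxx
Hunk 4: at line 1 remove [brf,ssdbe,sdj] add [orufs,ecg] -> 7 lines: vphb orufs ecg oaahf srai zuwkv xqxx
Final line 7: xqxx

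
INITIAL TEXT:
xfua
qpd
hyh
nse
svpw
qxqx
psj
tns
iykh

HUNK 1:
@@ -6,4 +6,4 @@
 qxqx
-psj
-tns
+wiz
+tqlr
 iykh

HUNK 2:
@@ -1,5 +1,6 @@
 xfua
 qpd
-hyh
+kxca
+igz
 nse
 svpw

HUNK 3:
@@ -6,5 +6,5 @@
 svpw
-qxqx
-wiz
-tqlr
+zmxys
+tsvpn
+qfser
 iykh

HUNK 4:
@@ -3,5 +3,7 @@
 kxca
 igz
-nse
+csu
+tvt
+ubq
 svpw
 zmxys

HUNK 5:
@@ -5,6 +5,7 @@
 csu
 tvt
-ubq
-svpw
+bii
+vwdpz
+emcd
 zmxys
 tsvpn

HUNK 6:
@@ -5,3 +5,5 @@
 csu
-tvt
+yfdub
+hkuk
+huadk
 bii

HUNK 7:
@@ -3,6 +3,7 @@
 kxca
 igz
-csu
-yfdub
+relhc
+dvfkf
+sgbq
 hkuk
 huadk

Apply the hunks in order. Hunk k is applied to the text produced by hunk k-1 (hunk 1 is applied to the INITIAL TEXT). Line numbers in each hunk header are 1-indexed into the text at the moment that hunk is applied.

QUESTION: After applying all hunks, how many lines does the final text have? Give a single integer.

Hunk 1: at line 6 remove [psj,tns] add [wiz,tqlr] -> 9 lines: xfua qpd hyh nse svpw qxqx wiz tqlr iykh
Hunk 2: at line 1 remove [hyh] add [kxca,igz] -> 10 lines: xfua qpd kxca igz nse svpw qxqx wiz tqlr iykh
Hunk 3: at line 6 remove [qxqx,wiz,tqlr] add [zmxys,tsvpn,qfser] -> 10 lines: xfua qpd kxca igz nse svpw zmxys tsvpn qfser iykh
Hunk 4: at line 3 remove [nse] add [csu,tvt,ubq] -> 12 lines: xfua qpd kxca igz csu tvt ubq svpw zmxys tsvpn qfser iykh
Hunk 5: at line 5 remove [ubq,svpw] add [bii,vwdpz,emcd] -> 13 lines: xfua qpd kxca igz csu tvt bii vwdpz emcd zmxys tsvpn qfser iykh
Hunk 6: at line 5 remove [tvt] add [yfdub,hkuk,huadk] -> 15 lines: xfua qpd kxca igz csu yfdub hkuk huadk bii vwdpz emcd zmxys tsvpn qfser iykh
Hunk 7: at line 3 remove [csu,yfdub] add [relhc,dvfkf,sgbq] -> 16 lines: xfua qpd kxca igz relhc dvfkf sgbq hkuk huadk bii vwdpz emcd zmxys tsvpn qfser iykh
Final line count: 16

Answer: 16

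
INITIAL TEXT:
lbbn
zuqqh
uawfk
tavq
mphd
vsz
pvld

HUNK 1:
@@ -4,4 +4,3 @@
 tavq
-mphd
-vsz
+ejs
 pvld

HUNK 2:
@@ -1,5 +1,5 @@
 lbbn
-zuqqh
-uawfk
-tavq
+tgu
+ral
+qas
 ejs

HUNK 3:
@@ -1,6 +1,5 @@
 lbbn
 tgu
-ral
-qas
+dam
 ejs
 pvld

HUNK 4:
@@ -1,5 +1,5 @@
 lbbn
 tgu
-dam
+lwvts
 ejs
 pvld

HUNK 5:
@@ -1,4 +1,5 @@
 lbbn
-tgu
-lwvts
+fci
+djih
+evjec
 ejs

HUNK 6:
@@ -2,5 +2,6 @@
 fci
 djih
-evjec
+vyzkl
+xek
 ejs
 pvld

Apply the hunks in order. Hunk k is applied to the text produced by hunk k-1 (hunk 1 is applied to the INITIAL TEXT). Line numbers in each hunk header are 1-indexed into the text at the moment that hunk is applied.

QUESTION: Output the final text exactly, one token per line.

Answer: lbbn
fci
djih
vyzkl
xek
ejs
pvld

Derivation:
Hunk 1: at line 4 remove [mphd,vsz] add [ejs] -> 6 lines: lbbn zuqqh uawfk tavq ejs pvld
Hunk 2: at line 1 remove [zuqqh,uawfk,tavq] add [tgu,ral,qas] -> 6 lines: lbbn tgu ral qas ejs pvld
Hunk 3: at line 1 remove [ral,qas] add [dam] -> 5 lines: lbbn tgu dam ejs pvld
Hunk 4: at line 1 remove [dam] add [lwvts] -> 5 lines: lbbn tgu lwvts ejs pvld
Hunk 5: at line 1 remove [tgu,lwvts] add [fci,djih,evjec] -> 6 lines: lbbn fci djih evjec ejs pvld
Hunk 6: at line 2 remove [evjec] add [vyzkl,xek] -> 7 lines: lbbn fci djih vyzkl xek ejs pvld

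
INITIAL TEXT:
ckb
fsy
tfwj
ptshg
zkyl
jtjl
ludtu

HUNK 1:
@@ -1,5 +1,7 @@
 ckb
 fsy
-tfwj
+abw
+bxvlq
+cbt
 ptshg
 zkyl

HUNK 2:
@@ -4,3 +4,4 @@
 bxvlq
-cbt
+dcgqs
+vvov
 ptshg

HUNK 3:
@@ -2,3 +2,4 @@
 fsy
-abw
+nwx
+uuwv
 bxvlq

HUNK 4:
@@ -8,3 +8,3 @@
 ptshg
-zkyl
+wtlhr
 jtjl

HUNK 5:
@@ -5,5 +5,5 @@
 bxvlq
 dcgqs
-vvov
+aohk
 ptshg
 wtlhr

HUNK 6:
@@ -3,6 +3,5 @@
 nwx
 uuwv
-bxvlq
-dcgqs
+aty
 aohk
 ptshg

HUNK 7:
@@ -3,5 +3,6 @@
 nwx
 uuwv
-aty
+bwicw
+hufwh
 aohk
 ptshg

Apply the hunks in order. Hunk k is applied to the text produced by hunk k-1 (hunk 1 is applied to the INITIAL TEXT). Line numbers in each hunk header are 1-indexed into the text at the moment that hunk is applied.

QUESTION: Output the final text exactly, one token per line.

Answer: ckb
fsy
nwx
uuwv
bwicw
hufwh
aohk
ptshg
wtlhr
jtjl
ludtu

Derivation:
Hunk 1: at line 1 remove [tfwj] add [abw,bxvlq,cbt] -> 9 lines: ckb fsy abw bxvlq cbt ptshg zkyl jtjl ludtu
Hunk 2: at line 4 remove [cbt] add [dcgqs,vvov] -> 10 lines: ckb fsy abw bxvlq dcgqs vvov ptshg zkyl jtjl ludtu
Hunk 3: at line 2 remove [abw] add [nwx,uuwv] -> 11 lines: ckb fsy nwx uuwv bxvlq dcgqs vvov ptshg zkyl jtjl ludtu
Hunk 4: at line 8 remove [zkyl] add [wtlhr] -> 11 lines: ckb fsy nwx uuwv bxvlq dcgqs vvov ptshg wtlhr jtjl ludtu
Hunk 5: at line 5 remove [vvov] add [aohk] -> 11 lines: ckb fsy nwx uuwv bxvlq dcgqs aohk ptshg wtlhr jtjl ludtu
Hunk 6: at line 3 remove [bxvlq,dcgqs] add [aty] -> 10 lines: ckb fsy nwx uuwv aty aohk ptshg wtlhr jtjl ludtu
Hunk 7: at line 3 remove [aty] add [bwicw,hufwh] -> 11 lines: ckb fsy nwx uuwv bwicw hufwh aohk ptshg wtlhr jtjl ludtu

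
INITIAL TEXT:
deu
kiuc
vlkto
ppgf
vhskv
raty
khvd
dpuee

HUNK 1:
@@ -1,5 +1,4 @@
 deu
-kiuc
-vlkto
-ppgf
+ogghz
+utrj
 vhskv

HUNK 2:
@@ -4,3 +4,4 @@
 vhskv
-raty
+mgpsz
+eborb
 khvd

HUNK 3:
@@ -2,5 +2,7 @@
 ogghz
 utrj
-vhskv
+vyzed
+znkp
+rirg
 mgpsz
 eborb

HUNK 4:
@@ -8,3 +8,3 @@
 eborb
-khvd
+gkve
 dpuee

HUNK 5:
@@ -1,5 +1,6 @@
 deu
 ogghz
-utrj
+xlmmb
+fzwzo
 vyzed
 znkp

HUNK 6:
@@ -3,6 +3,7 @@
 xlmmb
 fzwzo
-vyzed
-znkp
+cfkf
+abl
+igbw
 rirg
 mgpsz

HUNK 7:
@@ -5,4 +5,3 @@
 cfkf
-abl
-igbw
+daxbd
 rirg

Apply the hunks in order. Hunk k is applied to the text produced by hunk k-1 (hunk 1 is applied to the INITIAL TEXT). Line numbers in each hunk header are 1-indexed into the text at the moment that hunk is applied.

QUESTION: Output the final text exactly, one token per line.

Hunk 1: at line 1 remove [kiuc,vlkto,ppgf] add [ogghz,utrj] -> 7 lines: deu ogghz utrj vhskv raty khvd dpuee
Hunk 2: at line 4 remove [raty] add [mgpsz,eborb] -> 8 lines: deu ogghz utrj vhskv mgpsz eborb khvd dpuee
Hunk 3: at line 2 remove [vhskv] add [vyzed,znkp,rirg] -> 10 lines: deu ogghz utrj vyzed znkp rirg mgpsz eborb khvd dpuee
Hunk 4: at line 8 remove [khvd] add [gkve] -> 10 lines: deu ogghz utrj vyzed znkp rirg mgpsz eborb gkve dpuee
Hunk 5: at line 1 remove [utrj] add [xlmmb,fzwzo] -> 11 lines: deu ogghz xlmmb fzwzo vyzed znkp rirg mgpsz eborb gkve dpuee
Hunk 6: at line 3 remove [vyzed,znkp] add [cfkf,abl,igbw] -> 12 lines: deu ogghz xlmmb fzwzo cfkf abl igbw rirg mgpsz eborb gkve dpuee
Hunk 7: at line 5 remove [abl,igbw] add [daxbd] -> 11 lines: deu ogghz xlmmb fzwzo cfkf daxbd rirg mgpsz eborb gkve dpuee

Answer: deu
ogghz
xlmmb
fzwzo
cfkf
daxbd
rirg
mgpsz
eborb
gkve
dpuee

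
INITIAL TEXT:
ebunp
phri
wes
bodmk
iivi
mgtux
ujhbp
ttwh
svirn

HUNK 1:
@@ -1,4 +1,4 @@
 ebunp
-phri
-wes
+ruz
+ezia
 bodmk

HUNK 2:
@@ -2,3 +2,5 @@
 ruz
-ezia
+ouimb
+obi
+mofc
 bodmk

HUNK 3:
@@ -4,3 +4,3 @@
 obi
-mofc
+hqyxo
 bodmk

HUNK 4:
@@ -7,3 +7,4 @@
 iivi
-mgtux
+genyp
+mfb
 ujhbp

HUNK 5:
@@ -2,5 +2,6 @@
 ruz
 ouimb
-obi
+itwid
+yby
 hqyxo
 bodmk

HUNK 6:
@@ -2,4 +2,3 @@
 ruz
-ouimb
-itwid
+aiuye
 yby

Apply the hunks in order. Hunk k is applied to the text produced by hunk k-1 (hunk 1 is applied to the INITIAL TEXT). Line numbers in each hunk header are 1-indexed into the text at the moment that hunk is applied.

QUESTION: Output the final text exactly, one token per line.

Answer: ebunp
ruz
aiuye
yby
hqyxo
bodmk
iivi
genyp
mfb
ujhbp
ttwh
svirn

Derivation:
Hunk 1: at line 1 remove [phri,wes] add [ruz,ezia] -> 9 lines: ebunp ruz ezia bodmk iivi mgtux ujhbp ttwh svirn
Hunk 2: at line 2 remove [ezia] add [ouimb,obi,mofc] -> 11 lines: ebunp ruz ouimb obi mofc bodmk iivi mgtux ujhbp ttwh svirn
Hunk 3: at line 4 remove [mofc] add [hqyxo] -> 11 lines: ebunp ruz ouimb obi hqyxo bodmk iivi mgtux ujhbp ttwh svirn
Hunk 4: at line 7 remove [mgtux] add [genyp,mfb] -> 12 lines: ebunp ruz ouimb obi hqyxo bodmk iivi genyp mfb ujhbp ttwh svirn
Hunk 5: at line 2 remove [obi] add [itwid,yby] -> 13 lines: ebunp ruz ouimb itwid yby hqyxo bodmk iivi genyp mfb ujhbp ttwh svirn
Hunk 6: at line 2 remove [ouimb,itwid] add [aiuye] -> 12 lines: ebunp ruz aiuye yby hqyxo bodmk iivi genyp mfb ujhbp ttwh svirn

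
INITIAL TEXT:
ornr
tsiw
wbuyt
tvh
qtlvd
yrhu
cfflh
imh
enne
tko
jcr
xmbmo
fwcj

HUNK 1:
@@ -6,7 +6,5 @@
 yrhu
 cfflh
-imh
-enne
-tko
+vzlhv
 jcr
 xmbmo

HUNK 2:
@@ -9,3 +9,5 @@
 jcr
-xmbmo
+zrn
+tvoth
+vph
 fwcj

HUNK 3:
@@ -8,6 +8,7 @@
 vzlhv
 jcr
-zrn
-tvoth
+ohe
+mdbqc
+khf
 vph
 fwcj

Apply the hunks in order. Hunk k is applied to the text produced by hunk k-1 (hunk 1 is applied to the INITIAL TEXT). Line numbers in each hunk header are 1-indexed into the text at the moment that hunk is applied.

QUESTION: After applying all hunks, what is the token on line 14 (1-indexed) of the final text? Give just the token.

Hunk 1: at line 6 remove [imh,enne,tko] add [vzlhv] -> 11 lines: ornr tsiw wbuyt tvh qtlvd yrhu cfflh vzlhv jcr xmbmo fwcj
Hunk 2: at line 9 remove [xmbmo] add [zrn,tvoth,vph] -> 13 lines: ornr tsiw wbuyt tvh qtlvd yrhu cfflh vzlhv jcr zrn tvoth vph fwcj
Hunk 3: at line 8 remove [zrn,tvoth] add [ohe,mdbqc,khf] -> 14 lines: ornr tsiw wbuyt tvh qtlvd yrhu cfflh vzlhv jcr ohe mdbqc khf vph fwcj
Final line 14: fwcj

Answer: fwcj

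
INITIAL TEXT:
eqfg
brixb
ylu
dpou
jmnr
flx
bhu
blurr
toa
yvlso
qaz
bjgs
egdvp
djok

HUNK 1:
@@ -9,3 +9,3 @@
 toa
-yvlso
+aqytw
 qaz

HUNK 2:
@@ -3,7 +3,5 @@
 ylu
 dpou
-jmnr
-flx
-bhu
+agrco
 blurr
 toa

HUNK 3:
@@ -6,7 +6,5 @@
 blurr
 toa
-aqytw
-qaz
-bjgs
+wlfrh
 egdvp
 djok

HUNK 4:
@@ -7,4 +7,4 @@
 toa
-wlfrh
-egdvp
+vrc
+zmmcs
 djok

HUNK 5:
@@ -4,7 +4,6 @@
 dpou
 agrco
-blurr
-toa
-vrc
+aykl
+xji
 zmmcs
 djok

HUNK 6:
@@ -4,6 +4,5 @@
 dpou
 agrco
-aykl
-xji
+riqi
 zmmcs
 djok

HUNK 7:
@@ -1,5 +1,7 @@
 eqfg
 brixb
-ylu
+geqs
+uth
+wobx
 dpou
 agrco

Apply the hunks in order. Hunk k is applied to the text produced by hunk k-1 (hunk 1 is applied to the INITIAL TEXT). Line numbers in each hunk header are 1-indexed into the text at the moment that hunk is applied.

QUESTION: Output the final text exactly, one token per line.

Answer: eqfg
brixb
geqs
uth
wobx
dpou
agrco
riqi
zmmcs
djok

Derivation:
Hunk 1: at line 9 remove [yvlso] add [aqytw] -> 14 lines: eqfg brixb ylu dpou jmnr flx bhu blurr toa aqytw qaz bjgs egdvp djok
Hunk 2: at line 3 remove [jmnr,flx,bhu] add [agrco] -> 12 lines: eqfg brixb ylu dpou agrco blurr toa aqytw qaz bjgs egdvp djok
Hunk 3: at line 6 remove [aqytw,qaz,bjgs] add [wlfrh] -> 10 lines: eqfg brixb ylu dpou agrco blurr toa wlfrh egdvp djok
Hunk 4: at line 7 remove [wlfrh,egdvp] add [vrc,zmmcs] -> 10 lines: eqfg brixb ylu dpou agrco blurr toa vrc zmmcs djok
Hunk 5: at line 4 remove [blurr,toa,vrc] add [aykl,xji] -> 9 lines: eqfg brixb ylu dpou agrco aykl xji zmmcs djok
Hunk 6: at line 4 remove [aykl,xji] add [riqi] -> 8 lines: eqfg brixb ylu dpou agrco riqi zmmcs djok
Hunk 7: at line 1 remove [ylu] add [geqs,uth,wobx] -> 10 lines: eqfg brixb geqs uth wobx dpou agrco riqi zmmcs djok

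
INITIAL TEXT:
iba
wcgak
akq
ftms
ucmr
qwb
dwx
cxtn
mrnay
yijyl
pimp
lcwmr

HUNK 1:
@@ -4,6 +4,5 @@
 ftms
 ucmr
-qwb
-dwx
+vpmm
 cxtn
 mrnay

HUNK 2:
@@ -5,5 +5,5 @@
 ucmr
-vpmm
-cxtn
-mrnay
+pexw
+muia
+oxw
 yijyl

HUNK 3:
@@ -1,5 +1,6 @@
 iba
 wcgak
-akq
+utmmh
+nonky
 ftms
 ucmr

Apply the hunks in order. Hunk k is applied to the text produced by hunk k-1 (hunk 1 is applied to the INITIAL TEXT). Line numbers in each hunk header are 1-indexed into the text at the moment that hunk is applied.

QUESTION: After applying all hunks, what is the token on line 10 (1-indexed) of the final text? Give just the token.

Hunk 1: at line 4 remove [qwb,dwx] add [vpmm] -> 11 lines: iba wcgak akq ftms ucmr vpmm cxtn mrnay yijyl pimp lcwmr
Hunk 2: at line 5 remove [vpmm,cxtn,mrnay] add [pexw,muia,oxw] -> 11 lines: iba wcgak akq ftms ucmr pexw muia oxw yijyl pimp lcwmr
Hunk 3: at line 1 remove [akq] add [utmmh,nonky] -> 12 lines: iba wcgak utmmh nonky ftms ucmr pexw muia oxw yijyl pimp lcwmr
Final line 10: yijyl

Answer: yijyl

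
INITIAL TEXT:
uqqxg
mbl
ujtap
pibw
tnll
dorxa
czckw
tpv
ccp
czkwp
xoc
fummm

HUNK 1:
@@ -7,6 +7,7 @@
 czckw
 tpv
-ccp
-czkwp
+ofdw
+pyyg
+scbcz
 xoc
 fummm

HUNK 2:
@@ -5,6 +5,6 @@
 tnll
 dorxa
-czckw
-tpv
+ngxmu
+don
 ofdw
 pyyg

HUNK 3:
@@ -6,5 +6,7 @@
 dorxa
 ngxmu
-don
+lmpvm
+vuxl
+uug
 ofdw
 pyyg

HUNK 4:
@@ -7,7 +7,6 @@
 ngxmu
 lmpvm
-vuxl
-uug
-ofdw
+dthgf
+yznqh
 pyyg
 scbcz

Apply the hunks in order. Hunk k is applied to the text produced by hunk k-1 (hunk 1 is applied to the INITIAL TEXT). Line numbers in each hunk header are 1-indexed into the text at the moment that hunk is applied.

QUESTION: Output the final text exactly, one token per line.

Hunk 1: at line 7 remove [ccp,czkwp] add [ofdw,pyyg,scbcz] -> 13 lines: uqqxg mbl ujtap pibw tnll dorxa czckw tpv ofdw pyyg scbcz xoc fummm
Hunk 2: at line 5 remove [czckw,tpv] add [ngxmu,don] -> 13 lines: uqqxg mbl ujtap pibw tnll dorxa ngxmu don ofdw pyyg scbcz xoc fummm
Hunk 3: at line 6 remove [don] add [lmpvm,vuxl,uug] -> 15 lines: uqqxg mbl ujtap pibw tnll dorxa ngxmu lmpvm vuxl uug ofdw pyyg scbcz xoc fummm
Hunk 4: at line 7 remove [vuxl,uug,ofdw] add [dthgf,yznqh] -> 14 lines: uqqxg mbl ujtap pibw tnll dorxa ngxmu lmpvm dthgf yznqh pyyg scbcz xoc fummm

Answer: uqqxg
mbl
ujtap
pibw
tnll
dorxa
ngxmu
lmpvm
dthgf
yznqh
pyyg
scbcz
xoc
fummm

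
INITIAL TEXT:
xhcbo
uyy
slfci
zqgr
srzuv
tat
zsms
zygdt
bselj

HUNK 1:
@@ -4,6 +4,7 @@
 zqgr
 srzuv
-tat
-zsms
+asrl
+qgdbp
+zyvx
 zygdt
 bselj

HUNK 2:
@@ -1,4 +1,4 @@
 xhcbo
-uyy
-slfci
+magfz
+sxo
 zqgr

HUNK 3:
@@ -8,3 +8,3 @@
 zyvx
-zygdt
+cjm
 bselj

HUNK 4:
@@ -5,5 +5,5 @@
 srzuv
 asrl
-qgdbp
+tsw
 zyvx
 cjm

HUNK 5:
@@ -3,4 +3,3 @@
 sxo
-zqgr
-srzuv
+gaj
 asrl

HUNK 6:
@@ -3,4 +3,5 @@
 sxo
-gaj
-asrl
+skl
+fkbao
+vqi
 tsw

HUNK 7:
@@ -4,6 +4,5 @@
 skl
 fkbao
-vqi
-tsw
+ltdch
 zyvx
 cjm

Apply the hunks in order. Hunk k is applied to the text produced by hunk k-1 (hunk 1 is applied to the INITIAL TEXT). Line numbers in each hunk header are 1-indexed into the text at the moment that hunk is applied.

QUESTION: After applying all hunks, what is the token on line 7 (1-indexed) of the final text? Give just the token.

Answer: zyvx

Derivation:
Hunk 1: at line 4 remove [tat,zsms] add [asrl,qgdbp,zyvx] -> 10 lines: xhcbo uyy slfci zqgr srzuv asrl qgdbp zyvx zygdt bselj
Hunk 2: at line 1 remove [uyy,slfci] add [magfz,sxo] -> 10 lines: xhcbo magfz sxo zqgr srzuv asrl qgdbp zyvx zygdt bselj
Hunk 3: at line 8 remove [zygdt] add [cjm] -> 10 lines: xhcbo magfz sxo zqgr srzuv asrl qgdbp zyvx cjm bselj
Hunk 4: at line 5 remove [qgdbp] add [tsw] -> 10 lines: xhcbo magfz sxo zqgr srzuv asrl tsw zyvx cjm bselj
Hunk 5: at line 3 remove [zqgr,srzuv] add [gaj] -> 9 lines: xhcbo magfz sxo gaj asrl tsw zyvx cjm bselj
Hunk 6: at line 3 remove [gaj,asrl] add [skl,fkbao,vqi] -> 10 lines: xhcbo magfz sxo skl fkbao vqi tsw zyvx cjm bselj
Hunk 7: at line 4 remove [vqi,tsw] add [ltdch] -> 9 lines: xhcbo magfz sxo skl fkbao ltdch zyvx cjm bselj
Final line 7: zyvx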